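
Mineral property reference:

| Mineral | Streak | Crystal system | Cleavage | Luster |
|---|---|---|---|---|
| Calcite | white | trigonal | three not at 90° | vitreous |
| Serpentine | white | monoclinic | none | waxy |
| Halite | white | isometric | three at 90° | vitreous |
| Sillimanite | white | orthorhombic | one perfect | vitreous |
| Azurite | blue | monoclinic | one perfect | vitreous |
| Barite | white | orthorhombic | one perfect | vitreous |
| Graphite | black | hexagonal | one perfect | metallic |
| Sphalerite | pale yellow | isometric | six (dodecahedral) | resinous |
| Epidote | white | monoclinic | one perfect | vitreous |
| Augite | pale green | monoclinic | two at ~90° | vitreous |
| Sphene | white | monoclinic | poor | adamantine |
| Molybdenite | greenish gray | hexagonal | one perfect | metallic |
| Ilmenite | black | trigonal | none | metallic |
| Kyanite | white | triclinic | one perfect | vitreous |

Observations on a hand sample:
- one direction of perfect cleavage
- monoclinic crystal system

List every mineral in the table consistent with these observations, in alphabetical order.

One direction of perfect cleavage: leaves Sillimanite, Azurite, Barite, Graphite, Epidote, Molybdenite, Kyanite.
Monoclinic crystal system: leaves Azurite, Epidote.
The minerals that satisfy all observations are Azurite, Epidote.

Azurite, Epidote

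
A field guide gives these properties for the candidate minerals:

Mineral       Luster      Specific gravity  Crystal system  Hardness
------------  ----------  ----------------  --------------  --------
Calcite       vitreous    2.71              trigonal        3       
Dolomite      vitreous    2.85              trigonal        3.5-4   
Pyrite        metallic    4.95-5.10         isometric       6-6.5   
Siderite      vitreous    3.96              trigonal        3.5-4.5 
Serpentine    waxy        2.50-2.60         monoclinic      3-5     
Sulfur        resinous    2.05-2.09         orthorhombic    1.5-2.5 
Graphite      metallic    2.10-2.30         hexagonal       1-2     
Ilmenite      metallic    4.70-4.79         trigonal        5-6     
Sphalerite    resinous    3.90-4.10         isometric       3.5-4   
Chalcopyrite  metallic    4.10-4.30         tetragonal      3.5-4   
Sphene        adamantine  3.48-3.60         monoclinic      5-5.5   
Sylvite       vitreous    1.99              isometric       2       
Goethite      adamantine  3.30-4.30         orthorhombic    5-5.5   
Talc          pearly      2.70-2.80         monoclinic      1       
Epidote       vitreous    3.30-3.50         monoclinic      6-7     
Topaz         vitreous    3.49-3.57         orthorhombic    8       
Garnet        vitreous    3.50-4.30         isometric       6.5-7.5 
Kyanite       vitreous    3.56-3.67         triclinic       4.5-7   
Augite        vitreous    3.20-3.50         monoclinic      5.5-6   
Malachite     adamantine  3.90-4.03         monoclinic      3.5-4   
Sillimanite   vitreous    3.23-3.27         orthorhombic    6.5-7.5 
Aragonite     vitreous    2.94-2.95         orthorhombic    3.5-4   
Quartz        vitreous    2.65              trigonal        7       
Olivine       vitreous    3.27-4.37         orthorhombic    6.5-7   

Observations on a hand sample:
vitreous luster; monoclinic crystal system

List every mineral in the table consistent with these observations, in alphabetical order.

Vitreous luster — only Calcite, Dolomite, Siderite, Sylvite, Epidote, Topaz, Garnet, Kyanite, Augite, Sillimanite, Aragonite, Quartz, Olivine remain.
Monoclinic crystal system — Epidote, Augite remain.
Consistent with every observation: Augite, Epidote.

Augite, Epidote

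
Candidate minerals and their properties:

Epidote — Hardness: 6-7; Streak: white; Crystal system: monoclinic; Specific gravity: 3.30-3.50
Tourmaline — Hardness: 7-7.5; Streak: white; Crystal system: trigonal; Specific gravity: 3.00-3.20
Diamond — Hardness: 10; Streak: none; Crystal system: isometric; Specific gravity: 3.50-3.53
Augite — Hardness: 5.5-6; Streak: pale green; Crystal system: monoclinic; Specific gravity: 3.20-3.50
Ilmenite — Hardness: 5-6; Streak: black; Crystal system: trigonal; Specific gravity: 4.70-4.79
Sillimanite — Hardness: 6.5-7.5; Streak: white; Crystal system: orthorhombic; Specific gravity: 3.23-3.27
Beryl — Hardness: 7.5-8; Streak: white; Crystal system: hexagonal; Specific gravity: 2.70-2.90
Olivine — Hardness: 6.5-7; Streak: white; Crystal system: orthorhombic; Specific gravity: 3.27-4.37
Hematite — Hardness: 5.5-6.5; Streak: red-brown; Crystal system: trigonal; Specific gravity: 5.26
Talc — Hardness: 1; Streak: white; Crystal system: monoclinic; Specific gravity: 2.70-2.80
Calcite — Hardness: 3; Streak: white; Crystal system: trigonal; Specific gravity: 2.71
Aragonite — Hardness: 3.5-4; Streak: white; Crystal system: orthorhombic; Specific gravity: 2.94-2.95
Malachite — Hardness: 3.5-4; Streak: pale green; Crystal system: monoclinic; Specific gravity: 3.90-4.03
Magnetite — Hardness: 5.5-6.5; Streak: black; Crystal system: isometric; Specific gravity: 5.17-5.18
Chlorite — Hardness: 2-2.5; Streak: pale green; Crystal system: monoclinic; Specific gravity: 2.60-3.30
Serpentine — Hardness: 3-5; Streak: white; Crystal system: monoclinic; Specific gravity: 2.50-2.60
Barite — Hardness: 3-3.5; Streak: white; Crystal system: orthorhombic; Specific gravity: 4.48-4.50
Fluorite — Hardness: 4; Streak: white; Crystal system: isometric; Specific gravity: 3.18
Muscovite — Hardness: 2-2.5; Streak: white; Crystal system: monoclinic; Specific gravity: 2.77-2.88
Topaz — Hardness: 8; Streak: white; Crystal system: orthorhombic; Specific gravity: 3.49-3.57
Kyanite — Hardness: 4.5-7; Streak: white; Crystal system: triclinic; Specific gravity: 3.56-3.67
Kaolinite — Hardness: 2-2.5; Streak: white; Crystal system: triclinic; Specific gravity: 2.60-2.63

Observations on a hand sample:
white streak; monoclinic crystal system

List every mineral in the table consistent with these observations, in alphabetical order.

White streak: narrows the field to Epidote, Tourmaline, Sillimanite, Beryl, Olivine, Talc, Calcite, Aragonite, Serpentine, Barite, Fluorite, Muscovite, Topaz, Kyanite, Kaolinite.
Monoclinic crystal system: Epidote, Talc, Serpentine, Muscovite remain.
Remaining candidates: Epidote, Muscovite, Serpentine, Talc.

Epidote, Muscovite, Serpentine, Talc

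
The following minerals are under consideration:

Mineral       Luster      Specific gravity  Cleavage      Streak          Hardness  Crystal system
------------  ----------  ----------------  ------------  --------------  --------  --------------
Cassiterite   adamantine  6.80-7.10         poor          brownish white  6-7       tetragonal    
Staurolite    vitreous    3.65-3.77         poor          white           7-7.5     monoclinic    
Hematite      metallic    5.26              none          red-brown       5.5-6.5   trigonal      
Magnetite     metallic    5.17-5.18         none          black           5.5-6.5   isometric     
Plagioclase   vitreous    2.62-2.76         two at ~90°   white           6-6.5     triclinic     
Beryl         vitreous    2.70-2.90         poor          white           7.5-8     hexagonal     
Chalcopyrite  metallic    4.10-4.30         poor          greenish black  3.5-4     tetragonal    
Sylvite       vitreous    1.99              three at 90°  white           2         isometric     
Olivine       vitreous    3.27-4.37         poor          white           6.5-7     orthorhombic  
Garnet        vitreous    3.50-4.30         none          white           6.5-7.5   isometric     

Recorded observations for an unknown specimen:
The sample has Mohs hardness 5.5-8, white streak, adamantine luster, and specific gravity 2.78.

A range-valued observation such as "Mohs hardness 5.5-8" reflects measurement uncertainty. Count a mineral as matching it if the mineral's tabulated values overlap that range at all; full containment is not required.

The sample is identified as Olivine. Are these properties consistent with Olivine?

Mohs hardness 5.5-8 — consistent with Olivine (hardness 6.5-7).
White streak — consistent with Olivine (white streak).
Adamantine luster — Olivine has vitreous luster; which does not match.
Specific gravity 2.78 — Olivine has SG 3.27-4.37; which does not match.
2 of the observed properties are inconsistent with Olivine.

No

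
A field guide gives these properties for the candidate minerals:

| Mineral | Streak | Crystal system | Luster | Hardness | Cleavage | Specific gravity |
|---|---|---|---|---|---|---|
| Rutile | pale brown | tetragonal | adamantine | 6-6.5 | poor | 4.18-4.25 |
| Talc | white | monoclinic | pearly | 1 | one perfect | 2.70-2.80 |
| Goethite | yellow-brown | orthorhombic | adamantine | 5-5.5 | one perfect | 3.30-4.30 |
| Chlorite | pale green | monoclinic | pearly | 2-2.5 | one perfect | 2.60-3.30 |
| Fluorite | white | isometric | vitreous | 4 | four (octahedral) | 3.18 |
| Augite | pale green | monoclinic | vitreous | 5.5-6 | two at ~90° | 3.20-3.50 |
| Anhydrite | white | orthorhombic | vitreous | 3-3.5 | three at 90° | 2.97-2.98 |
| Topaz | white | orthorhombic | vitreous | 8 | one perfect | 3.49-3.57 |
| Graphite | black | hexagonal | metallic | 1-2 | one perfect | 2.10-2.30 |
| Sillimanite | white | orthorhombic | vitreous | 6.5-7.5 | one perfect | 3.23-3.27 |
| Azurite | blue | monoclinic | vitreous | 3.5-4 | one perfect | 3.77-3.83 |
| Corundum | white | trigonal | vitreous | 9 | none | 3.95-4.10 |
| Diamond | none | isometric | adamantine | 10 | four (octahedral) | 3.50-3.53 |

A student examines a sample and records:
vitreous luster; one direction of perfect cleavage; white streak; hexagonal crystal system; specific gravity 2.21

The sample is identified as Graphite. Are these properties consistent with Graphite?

Vitreous luster — Graphite has metallic luster; inconsistent.
One direction of perfect cleavage — consistent with Graphite (cleavage one perfect).
White streak — Graphite has black streak; inconsistent.
Hexagonal crystal system — consistent with Graphite (hexagonal system).
Specific gravity 2.21 — consistent with Graphite (SG 2.10-2.30).
2 of the observed properties are inconsistent with Graphite.

No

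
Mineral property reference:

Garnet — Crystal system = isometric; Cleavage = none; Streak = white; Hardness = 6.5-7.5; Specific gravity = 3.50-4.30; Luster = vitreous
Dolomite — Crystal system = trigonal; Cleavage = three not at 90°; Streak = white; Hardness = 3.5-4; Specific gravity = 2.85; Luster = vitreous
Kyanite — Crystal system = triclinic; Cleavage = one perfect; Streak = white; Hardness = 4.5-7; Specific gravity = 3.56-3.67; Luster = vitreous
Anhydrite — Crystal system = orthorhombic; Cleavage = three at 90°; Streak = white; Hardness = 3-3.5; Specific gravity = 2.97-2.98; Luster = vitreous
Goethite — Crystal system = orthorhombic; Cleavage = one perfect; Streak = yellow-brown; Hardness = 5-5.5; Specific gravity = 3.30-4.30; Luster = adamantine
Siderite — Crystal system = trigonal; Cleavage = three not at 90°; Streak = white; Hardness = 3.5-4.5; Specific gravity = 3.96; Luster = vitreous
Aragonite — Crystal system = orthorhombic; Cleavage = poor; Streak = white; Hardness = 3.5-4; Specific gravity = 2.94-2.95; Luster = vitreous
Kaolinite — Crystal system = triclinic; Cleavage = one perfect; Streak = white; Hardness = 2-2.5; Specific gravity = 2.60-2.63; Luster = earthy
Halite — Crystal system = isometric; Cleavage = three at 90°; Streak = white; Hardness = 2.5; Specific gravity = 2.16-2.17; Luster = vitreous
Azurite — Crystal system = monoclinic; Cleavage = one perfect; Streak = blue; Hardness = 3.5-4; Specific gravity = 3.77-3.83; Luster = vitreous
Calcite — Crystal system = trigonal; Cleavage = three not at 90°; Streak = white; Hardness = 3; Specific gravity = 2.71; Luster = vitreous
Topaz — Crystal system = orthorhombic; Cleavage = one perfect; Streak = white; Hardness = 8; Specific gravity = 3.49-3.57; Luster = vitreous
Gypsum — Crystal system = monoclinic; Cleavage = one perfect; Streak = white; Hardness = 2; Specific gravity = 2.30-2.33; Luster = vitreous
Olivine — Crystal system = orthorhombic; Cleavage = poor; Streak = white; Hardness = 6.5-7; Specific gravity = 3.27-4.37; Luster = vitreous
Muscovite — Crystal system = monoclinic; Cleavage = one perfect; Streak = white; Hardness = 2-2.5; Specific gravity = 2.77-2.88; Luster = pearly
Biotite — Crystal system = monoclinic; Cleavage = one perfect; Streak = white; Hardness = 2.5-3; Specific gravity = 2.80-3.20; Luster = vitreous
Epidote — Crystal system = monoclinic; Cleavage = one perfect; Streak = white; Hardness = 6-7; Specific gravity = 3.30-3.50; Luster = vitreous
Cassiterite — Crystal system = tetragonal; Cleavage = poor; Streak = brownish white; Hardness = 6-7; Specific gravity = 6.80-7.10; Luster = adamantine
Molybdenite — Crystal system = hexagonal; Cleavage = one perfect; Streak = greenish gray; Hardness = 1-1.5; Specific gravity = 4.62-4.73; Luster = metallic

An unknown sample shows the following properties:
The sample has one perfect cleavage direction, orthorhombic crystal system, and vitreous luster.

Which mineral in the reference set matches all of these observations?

One perfect cleavage direction: narrows the field to Kyanite, Goethite, Kaolinite, Azurite, Topaz, Gypsum, Muscovite, Biotite, Epidote, Molybdenite.
Orthorhombic crystal system: Goethite, Topaz remain.
Vitreous luster rules out Goethite.
Only Topaz satisfies all observations.

Topaz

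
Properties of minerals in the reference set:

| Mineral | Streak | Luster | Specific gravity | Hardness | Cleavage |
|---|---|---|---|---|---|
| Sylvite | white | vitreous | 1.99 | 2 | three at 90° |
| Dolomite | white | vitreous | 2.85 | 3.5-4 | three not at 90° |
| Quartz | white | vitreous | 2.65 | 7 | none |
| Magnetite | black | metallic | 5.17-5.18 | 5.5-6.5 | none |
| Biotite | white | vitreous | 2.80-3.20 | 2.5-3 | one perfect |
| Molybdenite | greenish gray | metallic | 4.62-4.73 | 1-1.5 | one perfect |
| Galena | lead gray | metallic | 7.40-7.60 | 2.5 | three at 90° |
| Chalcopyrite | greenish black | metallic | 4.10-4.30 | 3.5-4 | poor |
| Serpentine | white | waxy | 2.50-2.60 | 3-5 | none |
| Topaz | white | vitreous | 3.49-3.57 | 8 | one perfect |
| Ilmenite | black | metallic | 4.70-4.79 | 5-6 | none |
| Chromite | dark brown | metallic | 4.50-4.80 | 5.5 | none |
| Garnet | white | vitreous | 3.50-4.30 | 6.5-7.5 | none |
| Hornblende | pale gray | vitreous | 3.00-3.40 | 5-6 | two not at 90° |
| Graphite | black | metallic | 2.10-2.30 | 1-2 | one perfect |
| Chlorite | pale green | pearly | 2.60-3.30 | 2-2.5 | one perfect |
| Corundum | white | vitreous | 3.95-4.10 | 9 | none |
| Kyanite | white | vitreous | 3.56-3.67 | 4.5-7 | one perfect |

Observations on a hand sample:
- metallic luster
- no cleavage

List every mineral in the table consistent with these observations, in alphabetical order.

Metallic luster — leaves Magnetite, Molybdenite, Galena, Chalcopyrite, Ilmenite, Chromite, Graphite.
No cleavage — leaves Magnetite, Ilmenite, Chromite.
The minerals that satisfy all observations are Chromite, Ilmenite, Magnetite.

Chromite, Ilmenite, Magnetite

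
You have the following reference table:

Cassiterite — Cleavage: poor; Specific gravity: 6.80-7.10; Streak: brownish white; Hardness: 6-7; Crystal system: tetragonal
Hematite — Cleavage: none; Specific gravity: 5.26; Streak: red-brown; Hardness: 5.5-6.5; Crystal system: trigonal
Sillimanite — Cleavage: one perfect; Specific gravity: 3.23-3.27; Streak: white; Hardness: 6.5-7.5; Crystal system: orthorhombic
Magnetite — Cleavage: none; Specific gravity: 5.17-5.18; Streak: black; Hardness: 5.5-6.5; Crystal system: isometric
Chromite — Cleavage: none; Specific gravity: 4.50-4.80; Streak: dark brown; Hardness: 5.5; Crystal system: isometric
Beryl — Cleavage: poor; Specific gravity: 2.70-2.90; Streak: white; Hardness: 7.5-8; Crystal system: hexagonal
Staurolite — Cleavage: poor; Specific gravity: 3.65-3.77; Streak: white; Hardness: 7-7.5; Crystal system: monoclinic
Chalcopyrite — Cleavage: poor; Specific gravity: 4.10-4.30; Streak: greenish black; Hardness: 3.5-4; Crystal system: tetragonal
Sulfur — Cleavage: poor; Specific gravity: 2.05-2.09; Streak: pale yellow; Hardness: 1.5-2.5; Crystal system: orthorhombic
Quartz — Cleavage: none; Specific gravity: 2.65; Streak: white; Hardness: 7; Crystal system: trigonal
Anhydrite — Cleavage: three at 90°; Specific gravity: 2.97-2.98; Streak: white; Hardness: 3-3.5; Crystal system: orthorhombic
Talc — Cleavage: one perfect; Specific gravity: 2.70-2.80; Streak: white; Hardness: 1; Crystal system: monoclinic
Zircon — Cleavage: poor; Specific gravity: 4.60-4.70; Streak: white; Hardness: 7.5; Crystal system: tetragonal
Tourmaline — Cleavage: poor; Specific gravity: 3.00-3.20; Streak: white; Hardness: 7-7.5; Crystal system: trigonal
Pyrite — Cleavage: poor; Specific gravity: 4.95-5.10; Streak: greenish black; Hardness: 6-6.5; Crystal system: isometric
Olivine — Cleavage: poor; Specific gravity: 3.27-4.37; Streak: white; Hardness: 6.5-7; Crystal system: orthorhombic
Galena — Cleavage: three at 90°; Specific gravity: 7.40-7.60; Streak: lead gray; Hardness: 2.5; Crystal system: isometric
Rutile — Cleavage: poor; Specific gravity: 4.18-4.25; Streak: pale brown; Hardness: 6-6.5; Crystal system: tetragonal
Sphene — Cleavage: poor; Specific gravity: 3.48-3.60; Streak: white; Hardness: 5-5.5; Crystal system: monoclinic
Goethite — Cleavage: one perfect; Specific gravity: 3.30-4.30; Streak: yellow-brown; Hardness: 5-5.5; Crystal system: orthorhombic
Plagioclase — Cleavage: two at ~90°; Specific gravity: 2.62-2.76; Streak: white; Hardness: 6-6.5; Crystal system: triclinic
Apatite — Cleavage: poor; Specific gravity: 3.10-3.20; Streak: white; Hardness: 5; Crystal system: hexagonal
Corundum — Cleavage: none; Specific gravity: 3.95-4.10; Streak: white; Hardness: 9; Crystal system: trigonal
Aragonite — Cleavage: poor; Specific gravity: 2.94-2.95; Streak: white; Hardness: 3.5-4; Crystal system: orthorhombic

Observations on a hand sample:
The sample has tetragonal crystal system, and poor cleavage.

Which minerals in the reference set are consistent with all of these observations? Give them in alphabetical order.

Cassiterite, Chalcopyrite, Rutile, Zircon

Tetragonal crystal system — only Cassiterite, Chalcopyrite, Zircon, Rutile remain.
Poor cleavage — consistent with all remaining minerals.
Consistent with every observation: Cassiterite, Chalcopyrite, Rutile, Zircon.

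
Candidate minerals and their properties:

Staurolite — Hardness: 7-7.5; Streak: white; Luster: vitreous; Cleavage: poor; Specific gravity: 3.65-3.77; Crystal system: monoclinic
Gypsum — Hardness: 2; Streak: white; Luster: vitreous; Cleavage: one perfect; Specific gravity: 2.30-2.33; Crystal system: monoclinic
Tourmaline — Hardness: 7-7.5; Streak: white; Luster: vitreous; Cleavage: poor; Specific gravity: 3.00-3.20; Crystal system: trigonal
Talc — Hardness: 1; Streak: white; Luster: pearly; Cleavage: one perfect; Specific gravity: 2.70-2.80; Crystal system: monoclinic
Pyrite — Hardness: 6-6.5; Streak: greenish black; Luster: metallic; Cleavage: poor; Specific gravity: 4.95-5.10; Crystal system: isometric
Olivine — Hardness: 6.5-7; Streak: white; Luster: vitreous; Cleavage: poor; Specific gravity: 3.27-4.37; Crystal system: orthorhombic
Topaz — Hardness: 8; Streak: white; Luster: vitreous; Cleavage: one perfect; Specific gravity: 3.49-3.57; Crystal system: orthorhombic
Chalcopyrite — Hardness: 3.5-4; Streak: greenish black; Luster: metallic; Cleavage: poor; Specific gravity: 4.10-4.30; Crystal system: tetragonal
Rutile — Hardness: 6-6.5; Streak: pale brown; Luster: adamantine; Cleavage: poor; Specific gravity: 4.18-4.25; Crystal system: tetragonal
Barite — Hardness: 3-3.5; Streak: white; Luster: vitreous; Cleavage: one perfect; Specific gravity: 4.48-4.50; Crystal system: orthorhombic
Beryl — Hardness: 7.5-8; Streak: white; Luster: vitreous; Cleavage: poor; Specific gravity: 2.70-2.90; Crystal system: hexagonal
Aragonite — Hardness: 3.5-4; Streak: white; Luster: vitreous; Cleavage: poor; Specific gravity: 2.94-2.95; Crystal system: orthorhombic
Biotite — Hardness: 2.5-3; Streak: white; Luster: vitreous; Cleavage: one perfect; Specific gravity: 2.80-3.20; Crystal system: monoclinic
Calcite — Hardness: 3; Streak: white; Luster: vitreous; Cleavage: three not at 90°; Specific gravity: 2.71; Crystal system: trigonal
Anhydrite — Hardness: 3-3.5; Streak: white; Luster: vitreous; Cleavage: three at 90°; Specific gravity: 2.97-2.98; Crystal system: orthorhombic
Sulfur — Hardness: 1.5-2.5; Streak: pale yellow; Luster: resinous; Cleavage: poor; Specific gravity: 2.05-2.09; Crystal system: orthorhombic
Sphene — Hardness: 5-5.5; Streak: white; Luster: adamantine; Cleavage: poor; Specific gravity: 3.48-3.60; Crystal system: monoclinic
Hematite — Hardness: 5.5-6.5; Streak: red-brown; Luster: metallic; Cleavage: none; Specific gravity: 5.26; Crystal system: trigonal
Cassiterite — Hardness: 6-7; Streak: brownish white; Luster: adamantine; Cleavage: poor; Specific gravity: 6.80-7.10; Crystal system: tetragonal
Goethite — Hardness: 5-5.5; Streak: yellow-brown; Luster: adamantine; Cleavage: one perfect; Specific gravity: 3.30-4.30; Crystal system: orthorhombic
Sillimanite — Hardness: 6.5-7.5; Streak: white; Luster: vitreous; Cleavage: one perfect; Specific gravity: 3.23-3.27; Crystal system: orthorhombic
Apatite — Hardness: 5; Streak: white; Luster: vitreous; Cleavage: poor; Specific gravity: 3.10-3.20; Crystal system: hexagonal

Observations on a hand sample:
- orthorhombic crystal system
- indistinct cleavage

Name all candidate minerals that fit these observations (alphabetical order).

Aragonite, Olivine, Sulfur

Orthorhombic crystal system — only Olivine, Topaz, Barite, Aragonite, Anhydrite, Sulfur, Goethite, Sillimanite remain.
Indistinct cleavage — leaves Olivine, Aragonite, Sulfur.
Remaining candidates: Aragonite, Olivine, Sulfur.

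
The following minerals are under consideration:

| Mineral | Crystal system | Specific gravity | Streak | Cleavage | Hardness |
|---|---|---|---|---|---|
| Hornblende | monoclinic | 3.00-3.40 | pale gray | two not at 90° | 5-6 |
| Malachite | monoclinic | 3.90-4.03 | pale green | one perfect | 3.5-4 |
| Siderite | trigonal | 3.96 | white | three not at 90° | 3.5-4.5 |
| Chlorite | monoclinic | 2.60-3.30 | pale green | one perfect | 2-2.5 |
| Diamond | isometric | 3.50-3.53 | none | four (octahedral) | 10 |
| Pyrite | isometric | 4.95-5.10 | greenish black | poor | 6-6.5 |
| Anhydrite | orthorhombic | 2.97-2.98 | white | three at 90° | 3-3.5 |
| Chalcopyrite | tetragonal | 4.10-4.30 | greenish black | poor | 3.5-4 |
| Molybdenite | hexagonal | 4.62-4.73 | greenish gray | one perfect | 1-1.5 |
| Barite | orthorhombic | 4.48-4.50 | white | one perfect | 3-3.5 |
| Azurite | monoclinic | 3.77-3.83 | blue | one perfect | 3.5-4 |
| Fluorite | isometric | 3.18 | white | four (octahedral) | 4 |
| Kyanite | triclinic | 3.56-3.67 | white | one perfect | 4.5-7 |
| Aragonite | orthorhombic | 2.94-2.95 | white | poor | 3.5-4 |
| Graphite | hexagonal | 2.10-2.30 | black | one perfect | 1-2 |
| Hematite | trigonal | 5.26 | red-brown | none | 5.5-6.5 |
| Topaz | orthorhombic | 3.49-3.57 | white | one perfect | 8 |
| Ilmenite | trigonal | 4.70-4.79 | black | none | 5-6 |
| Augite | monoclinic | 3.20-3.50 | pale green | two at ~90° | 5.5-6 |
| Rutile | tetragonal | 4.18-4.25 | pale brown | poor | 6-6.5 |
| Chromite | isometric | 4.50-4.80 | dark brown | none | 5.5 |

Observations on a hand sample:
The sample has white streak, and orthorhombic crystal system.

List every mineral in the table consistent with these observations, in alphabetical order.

White streak: narrows the field to Siderite, Anhydrite, Barite, Fluorite, Kyanite, Aragonite, Topaz.
Orthorhombic crystal system rules out Siderite, Fluorite, Kyanite.
The minerals that satisfy all observations are Anhydrite, Aragonite, Barite, Topaz.

Anhydrite, Aragonite, Barite, Topaz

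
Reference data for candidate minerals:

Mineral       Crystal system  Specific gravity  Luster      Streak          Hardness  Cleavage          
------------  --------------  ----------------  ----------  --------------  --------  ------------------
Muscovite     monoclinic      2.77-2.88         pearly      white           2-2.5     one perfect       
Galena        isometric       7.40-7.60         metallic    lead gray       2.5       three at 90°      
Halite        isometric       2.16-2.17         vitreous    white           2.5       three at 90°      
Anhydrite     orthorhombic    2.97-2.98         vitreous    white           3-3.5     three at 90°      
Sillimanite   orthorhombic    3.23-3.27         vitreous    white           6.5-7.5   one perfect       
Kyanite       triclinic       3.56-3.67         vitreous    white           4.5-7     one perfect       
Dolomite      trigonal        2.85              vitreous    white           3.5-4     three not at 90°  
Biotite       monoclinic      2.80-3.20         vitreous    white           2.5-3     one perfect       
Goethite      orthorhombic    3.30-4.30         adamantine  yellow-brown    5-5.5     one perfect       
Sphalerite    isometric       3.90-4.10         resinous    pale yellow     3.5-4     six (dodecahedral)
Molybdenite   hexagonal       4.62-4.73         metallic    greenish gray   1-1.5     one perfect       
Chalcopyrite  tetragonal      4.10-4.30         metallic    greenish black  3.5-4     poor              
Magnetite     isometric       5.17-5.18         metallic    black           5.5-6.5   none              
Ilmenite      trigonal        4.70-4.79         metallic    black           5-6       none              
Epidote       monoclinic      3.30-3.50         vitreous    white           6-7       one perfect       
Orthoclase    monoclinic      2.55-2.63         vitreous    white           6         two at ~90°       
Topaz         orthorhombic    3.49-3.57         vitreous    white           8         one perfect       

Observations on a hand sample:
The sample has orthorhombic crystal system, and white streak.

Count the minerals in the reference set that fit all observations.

3

Orthorhombic crystal system — Anhydrite, Sillimanite, Goethite, Topaz remain.
White streak excludes Goethite.
Consistent with every observation: Anhydrite, Sillimanite, Topaz.
That is 3 minerals.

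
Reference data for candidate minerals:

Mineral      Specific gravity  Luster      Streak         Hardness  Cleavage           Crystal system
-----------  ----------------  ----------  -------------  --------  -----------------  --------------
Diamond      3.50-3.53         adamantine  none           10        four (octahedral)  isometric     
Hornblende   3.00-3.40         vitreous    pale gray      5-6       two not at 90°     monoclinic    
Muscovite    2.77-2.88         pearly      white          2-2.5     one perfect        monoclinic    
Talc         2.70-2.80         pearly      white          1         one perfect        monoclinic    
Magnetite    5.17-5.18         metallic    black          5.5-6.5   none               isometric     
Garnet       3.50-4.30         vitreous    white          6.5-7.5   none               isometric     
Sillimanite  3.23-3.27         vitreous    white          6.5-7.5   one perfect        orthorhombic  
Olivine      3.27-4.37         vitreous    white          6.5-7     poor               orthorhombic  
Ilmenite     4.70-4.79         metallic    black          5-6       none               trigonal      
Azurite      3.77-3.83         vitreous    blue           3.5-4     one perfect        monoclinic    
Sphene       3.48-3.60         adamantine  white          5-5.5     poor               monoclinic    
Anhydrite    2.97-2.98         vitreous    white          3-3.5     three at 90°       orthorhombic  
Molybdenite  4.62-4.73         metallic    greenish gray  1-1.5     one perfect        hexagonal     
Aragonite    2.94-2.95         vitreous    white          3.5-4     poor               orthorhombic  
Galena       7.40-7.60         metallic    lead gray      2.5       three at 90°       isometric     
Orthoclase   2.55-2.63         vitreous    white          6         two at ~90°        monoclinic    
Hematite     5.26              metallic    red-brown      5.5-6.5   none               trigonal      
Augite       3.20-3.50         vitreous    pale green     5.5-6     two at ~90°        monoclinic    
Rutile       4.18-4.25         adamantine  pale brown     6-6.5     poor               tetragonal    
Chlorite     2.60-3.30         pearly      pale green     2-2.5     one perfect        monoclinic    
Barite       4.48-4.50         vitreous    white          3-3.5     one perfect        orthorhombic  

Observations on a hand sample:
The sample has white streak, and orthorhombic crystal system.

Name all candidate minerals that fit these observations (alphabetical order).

White streak — narrows the field to Muscovite, Talc, Garnet, Sillimanite, Olivine, Sphene, Anhydrite, Aragonite, Orthoclase, Barite.
Orthorhombic crystal system rules out Muscovite, Talc, Garnet, Sphene, Orthoclase.
Consistent with every observation: Anhydrite, Aragonite, Barite, Olivine, Sillimanite.

Anhydrite, Aragonite, Barite, Olivine, Sillimanite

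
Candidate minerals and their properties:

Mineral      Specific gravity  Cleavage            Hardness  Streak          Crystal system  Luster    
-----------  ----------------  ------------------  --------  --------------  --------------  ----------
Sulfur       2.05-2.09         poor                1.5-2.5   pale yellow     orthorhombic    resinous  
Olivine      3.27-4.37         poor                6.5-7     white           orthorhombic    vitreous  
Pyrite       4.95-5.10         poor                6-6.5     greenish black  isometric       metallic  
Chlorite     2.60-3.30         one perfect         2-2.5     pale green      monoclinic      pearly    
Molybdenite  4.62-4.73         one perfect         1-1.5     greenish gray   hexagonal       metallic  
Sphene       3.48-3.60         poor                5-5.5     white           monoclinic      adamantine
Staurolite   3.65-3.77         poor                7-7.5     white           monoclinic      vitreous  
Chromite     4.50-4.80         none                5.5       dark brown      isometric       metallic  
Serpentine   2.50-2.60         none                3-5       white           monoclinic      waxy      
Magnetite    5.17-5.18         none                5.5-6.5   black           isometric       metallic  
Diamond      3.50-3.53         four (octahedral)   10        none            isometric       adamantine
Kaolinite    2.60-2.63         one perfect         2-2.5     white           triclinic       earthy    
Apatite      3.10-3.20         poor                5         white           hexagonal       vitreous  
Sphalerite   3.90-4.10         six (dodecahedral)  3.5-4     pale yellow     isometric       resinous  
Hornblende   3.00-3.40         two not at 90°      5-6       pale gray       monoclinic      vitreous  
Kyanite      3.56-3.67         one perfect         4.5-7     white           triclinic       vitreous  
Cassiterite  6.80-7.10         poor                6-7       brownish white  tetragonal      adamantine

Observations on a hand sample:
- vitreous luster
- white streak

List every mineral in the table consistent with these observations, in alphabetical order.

Vitreous luster: Olivine, Staurolite, Apatite, Hornblende, Kyanite remain.
White streak eliminates Hornblende.
Consistent with every observation: Apatite, Kyanite, Olivine, Staurolite.

Apatite, Kyanite, Olivine, Staurolite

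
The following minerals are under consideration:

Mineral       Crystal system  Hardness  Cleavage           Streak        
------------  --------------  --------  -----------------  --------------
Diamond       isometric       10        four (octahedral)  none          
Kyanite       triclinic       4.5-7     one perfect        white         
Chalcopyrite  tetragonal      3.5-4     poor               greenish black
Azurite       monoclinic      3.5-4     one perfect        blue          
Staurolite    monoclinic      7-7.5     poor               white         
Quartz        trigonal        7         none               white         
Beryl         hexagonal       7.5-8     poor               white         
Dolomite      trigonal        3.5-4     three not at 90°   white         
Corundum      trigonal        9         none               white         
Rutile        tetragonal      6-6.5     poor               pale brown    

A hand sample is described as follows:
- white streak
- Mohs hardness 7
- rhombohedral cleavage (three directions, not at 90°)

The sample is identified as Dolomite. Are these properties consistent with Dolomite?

White streak — consistent with Dolomite (white streak).
Mohs hardness 7 — Dolomite has hardness 3.5-4; inconsistent.
Rhombohedral cleavage (three directions, not at 90°) — consistent with Dolomite (cleavage three not at 90°).
Hardness alone is enough to reject Dolomite.

No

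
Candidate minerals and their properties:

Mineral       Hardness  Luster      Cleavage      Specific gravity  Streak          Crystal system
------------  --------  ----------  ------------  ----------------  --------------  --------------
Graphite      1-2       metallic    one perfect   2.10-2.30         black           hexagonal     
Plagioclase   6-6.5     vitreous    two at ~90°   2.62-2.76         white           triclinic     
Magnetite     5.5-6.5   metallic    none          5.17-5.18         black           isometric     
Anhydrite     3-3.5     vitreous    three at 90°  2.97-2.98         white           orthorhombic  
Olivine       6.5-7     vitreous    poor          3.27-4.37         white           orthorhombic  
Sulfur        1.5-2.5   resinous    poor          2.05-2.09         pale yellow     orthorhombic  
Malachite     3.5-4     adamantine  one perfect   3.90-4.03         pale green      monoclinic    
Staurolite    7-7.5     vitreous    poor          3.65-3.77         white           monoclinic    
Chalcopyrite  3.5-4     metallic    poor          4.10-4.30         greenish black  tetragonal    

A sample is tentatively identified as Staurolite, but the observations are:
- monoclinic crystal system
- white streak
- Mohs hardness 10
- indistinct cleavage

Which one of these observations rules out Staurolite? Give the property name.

hardness

Monoclinic crystal system: Staurolite has monoclinic system — consistent.
White streak: Staurolite has white streak — consistent.
Mohs hardness 10: Staurolite has hardness 7-7.5 — inconsistent.
Indistinct cleavage: Staurolite has cleavage poor — consistent.
The hardness is the one property that does not fit.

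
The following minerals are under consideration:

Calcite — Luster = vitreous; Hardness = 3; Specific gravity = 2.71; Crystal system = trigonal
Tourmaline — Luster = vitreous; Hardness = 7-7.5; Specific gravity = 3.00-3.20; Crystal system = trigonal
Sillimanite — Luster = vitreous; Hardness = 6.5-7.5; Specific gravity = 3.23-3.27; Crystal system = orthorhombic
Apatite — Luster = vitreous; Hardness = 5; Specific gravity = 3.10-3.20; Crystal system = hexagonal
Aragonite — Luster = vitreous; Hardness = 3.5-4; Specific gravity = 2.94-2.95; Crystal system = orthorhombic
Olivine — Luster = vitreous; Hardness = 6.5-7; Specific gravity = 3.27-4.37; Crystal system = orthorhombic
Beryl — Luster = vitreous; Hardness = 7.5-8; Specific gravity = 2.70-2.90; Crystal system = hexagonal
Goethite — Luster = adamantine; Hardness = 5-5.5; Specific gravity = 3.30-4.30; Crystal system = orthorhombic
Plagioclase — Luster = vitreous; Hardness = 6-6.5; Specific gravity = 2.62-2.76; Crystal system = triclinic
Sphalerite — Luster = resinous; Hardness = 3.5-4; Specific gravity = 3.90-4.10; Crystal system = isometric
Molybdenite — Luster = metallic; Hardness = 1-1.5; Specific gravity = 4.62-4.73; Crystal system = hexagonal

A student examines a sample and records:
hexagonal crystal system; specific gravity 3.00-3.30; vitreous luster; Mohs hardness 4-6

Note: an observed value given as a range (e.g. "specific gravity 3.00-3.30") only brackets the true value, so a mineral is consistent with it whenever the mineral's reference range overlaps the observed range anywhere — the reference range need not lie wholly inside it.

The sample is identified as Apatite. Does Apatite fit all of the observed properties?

Hexagonal crystal system — is consistent with Apatite (hexagonal system).
Specific gravity 3.00-3.30 — is consistent with Apatite (SG 3.10-3.20).
Vitreous luster — is consistent with Apatite (vitreous luster).
Mohs hardness 4-6 — is consistent with Apatite (hardness 5).
Nothing contradicts Apatite.

Yes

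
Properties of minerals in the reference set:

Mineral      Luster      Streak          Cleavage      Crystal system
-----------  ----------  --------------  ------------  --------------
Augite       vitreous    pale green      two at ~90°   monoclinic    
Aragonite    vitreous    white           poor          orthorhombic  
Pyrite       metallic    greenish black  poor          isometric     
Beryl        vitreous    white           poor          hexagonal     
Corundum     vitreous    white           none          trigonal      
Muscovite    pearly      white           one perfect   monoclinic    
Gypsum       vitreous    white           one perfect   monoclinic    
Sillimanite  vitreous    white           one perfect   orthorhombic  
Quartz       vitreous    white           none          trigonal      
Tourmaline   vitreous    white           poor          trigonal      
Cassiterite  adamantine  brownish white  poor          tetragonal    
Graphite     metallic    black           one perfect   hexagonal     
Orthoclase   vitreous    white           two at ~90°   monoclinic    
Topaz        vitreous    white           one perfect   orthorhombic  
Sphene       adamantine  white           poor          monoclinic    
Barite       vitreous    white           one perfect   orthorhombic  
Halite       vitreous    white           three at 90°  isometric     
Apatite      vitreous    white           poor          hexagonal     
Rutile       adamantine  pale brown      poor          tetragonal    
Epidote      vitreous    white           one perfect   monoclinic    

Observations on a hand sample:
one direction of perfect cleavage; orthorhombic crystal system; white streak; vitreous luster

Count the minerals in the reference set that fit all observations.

One direction of perfect cleavage: leaves Muscovite, Gypsum, Sillimanite, Graphite, Topaz, Barite, Epidote.
Orthorhombic crystal system: narrows the field to Sillimanite, Topaz, Barite.
White streak: every remaining candidate is consistent.
Vitreous luster: every remaining candidate is consistent.
Remaining candidates: Barite, Sillimanite, Topaz.
That is 3 minerals.

3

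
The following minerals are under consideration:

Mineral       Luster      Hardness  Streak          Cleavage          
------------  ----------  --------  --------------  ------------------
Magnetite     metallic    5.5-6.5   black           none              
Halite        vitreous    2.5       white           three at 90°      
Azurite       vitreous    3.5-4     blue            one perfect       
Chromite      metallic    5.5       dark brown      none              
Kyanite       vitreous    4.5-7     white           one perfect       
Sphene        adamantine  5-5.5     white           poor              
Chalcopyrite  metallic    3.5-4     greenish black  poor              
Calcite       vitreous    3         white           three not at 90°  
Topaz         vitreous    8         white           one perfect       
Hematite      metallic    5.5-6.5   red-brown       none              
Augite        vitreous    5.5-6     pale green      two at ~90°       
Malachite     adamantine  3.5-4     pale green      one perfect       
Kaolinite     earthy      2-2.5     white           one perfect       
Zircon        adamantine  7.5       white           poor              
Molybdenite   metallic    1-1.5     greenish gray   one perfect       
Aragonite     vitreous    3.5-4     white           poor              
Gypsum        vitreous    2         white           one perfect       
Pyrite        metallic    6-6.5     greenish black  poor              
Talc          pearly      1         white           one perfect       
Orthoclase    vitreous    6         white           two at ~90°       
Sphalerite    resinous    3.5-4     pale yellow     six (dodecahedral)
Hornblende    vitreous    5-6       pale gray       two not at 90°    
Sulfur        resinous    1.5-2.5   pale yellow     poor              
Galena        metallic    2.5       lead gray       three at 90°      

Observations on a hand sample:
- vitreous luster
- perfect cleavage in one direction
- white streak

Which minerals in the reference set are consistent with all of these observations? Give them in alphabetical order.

Gypsum, Kyanite, Topaz

Vitreous luster — Halite, Azurite, Kyanite, Calcite, Topaz, Augite, Aragonite, Gypsum, Orthoclase, Hornblende remain.
Perfect cleavage in one direction — only Azurite, Kyanite, Topaz, Gypsum remain.
White streak is inconsistent with Azurite.
The minerals that satisfy all observations are Gypsum, Kyanite, Topaz.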